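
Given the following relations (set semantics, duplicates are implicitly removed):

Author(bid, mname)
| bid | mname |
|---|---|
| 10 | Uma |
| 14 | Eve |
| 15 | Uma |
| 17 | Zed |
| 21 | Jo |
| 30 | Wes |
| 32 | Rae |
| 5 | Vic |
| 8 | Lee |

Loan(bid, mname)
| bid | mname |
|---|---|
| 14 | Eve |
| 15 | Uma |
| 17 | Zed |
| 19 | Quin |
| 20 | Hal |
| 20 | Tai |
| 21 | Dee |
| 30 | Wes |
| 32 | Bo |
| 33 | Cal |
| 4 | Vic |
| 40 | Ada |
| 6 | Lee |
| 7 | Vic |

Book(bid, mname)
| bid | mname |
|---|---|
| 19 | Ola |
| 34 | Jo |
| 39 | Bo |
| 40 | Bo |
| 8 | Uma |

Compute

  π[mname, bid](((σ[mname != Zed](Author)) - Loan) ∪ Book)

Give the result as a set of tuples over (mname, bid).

{(Bo, 39), (Bo, 40), (Jo, 21), (Jo, 34), (Lee, 8), (Ola, 19), (Rae, 32), (Uma, 10), (Uma, 8), (Vic, 5)}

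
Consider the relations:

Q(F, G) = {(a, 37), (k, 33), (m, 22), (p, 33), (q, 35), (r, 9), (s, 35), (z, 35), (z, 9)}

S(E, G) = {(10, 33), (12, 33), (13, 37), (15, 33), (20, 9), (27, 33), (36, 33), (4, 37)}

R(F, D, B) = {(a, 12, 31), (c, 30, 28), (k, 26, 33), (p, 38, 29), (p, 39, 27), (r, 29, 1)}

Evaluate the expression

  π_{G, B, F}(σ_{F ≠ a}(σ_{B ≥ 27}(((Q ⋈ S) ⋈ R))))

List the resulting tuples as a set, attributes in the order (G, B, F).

{(33, 27, p), (33, 29, p), (33, 33, k)}

Q ⋈ S (natural join on G): {(a, 37, 13), (a, 37, 4), (k, 33, 10), (k, 33, 12), (k, 33, 15), (k, 33, 27), (k, 33, 36), (p, 33, 10), (p, 33, 12), (p, 33, 15), (p, 33, 27), (p, 33, 36), (r, 9, 20), (z, 9, 20)}
(Q ⋈ S) ⋈ R (natural join on F): {(a, 37, 13, 12, 31), (a, 37, 4, 12, 31), (k, 33, 10, 26, 33), (k, 33, 12, 26, 33), (k, 33, 15, 26, 33), (k, 33, 27, 26, 33), (k, 33, 36, 26, 33), (p, 33, 10, 38, 29), (p, 33, 10, 39, 27), (p, 33, 12, 38, 29), (p, 33, 12, 39, 27), (p, 33, 15, 38, 29), (p, 33, 15, 39, 27), (p, 33, 27, 38, 29), (p, 33, 27, 39, 27), (p, 33, 36, 38, 29), (p, 33, 36, 39, 27), (r, 9, 20, 29, 1)}
Apply σ_{B ≥ 27}; surviving tuples: {(a, 37, 13, 12, 31), (a, 37, 4, 12, 31), (k, 33, 10, 26, 33), (k, 33, 12, 26, 33), (k, 33, 15, 26, 33), (k, 33, 27, 26, 33), (k, 33, 36, 26, 33), (p, 33, 10, 38, 29), (p, 33, 10, 39, 27), (p, 33, 12, 38, 29), (p, 33, 12, 39, 27), (p, 33, 15, 38, 29), (p, 33, 15, 39, 27), (p, 33, 27, 38, 29), (p, 33, 27, 39, 27), (p, 33, 36, 38, 29), (p, 33, 36, 39, 27)}
Apply σ_{F ≠ a}; surviving tuples: {(k, 33, 10, 26, 33), (k, 33, 12, 26, 33), (k, 33, 15, 26, 33), (k, 33, 27, 26, 33), (k, 33, 36, 26, 33), (p, 33, 10, 38, 29), (p, 33, 10, 39, 27), (p, 33, 12, 38, 29), (p, 33, 12, 39, 27), (p, 33, 15, 38, 29), (p, 33, 15, 39, 27), (p, 33, 27, 38, 29), (p, 33, 27, 39, 27), (p, 33, 36, 38, 29), (p, 33, 36, 39, 27)}
Keep only column(s) G, B, F (12 duplicate(s) eliminated): {(33, 27, p), (33, 29, p), (33, 33, k)}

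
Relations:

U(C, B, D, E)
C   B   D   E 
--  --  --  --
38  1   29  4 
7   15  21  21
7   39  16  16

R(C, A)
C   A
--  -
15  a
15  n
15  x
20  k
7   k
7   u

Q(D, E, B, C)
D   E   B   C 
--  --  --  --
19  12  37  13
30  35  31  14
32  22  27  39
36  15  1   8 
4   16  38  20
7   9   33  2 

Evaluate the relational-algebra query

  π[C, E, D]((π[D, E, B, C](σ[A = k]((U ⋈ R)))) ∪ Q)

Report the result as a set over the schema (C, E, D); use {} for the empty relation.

U ⋈ R (natural join on C): {(7, 15, 21, 21, k), (7, 15, 21, 21, u), (7, 39, 16, 16, k), (7, 39, 16, 16, u)}
σ[A = k]: keep tuples satisfying A = k → {(7, 15, 21, 21, k), (7, 39, 16, 16, k)}
π[D, E, B, C]: project onto (D, E, B, C) → {(16, 16, 39, 7), (21, 21, 15, 7)}
Taking the union: {(16, 16, 39, 7), (19, 12, 37, 13), (21, 21, 15, 7), (30, 35, 31, 14), (32, 22, 27, 39), (36, 15, 1, 8), (4, 16, 38, 20), (7, 9, 33, 2)}
π[C, E, D]: project onto (C, E, D) → {(13, 12, 19), (14, 35, 30), (2, 9, 7), (20, 16, 4), (39, 22, 32), (7, 16, 16), (7, 21, 21), (8, 15, 36)}

{(13, 12, 19), (14, 35, 30), (2, 9, 7), (20, 16, 4), (39, 22, 32), (7, 16, 16), (7, 21, 21), (8, 15, 36)}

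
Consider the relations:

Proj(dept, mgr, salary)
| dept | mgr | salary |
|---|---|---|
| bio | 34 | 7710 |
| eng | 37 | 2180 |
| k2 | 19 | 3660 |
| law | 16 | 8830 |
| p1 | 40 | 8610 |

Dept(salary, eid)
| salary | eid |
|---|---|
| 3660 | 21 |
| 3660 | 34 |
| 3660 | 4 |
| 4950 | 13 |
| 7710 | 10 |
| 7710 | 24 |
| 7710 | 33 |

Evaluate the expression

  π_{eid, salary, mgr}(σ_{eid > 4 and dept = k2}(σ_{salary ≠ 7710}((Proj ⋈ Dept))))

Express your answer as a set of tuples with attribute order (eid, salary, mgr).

{(21, 3660, 19), (34, 3660, 19)}

Proj ⋈ Dept (natural join on salary): {(bio, 34, 7710, 10), (bio, 34, 7710, 24), (bio, 34, 7710, 33), (k2, 19, 3660, 21), (k2, 19, 3660, 34), (k2, 19, 3660, 4)}
Apply σ_{salary ≠ 7710}; surviving tuples: {(k2, 19, 3660, 21), (k2, 19, 3660, 34), (k2, 19, 3660, 4)}
Apply σ_{eid > 4 and dept = k2}; surviving tuples: {(k2, 19, 3660, 21), (k2, 19, 3660, 34)}
Keep only column(s) eid, salary, mgr: {(21, 3660, 19), (34, 3660, 19)}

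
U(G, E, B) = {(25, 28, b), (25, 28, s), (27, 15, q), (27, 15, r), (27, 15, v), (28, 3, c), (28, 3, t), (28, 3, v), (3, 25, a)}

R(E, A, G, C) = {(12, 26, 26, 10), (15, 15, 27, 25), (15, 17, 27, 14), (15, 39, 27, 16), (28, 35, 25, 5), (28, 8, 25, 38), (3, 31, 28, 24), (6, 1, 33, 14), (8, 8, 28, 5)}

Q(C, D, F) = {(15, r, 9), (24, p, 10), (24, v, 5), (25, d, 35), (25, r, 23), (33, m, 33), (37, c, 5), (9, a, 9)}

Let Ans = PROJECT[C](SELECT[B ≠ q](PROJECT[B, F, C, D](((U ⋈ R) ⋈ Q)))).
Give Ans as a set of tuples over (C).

Joining U and R on G, E yields {(25, 28, b, 35, 5), (25, 28, b, 8, 38), (25, 28, s, 35, 5), (25, 28, s, 8, 38), (27, 15, q, 15, 25), (27, 15, q, 17, 14), (27, 15, q, 39, 16), (27, 15, r, 15, 25), (27, 15, r, 17, 14), (27, 15, r, 39, 16), (27, 15, v, 15, 25), (27, 15, v, 17, 14), (27, 15, v, 39, 16), (28, 3, c, 31, 24), (28, 3, t, 31, 24), (28, 3, v, 31, 24)}.
Joining (U ⋈ R) and Q on C yields {(27, 15, q, 15, 25, d, 35), (27, 15, q, 15, 25, r, 23), (27, 15, r, 15, 25, d, 35), (27, 15, r, 15, 25, r, 23), (27, 15, v, 15, 25, d, 35), (27, 15, v, 15, 25, r, 23), (28, 3, c, 31, 24, p, 10), (28, 3, c, 31, 24, v, 5), (28, 3, t, 31, 24, p, 10), (28, 3, t, 31, 24, v, 5), (28, 3, v, 31, 24, p, 10), (28, 3, v, 31, 24, v, 5)}.
π_{B, F, C, D} gives {(c, 10, 24, p), (c, 5, 24, v), (q, 23, 25, r), (q, 35, 25, d), (r, 23, 25, r), (r, 35, 25, d), (t, 10, 24, p), (t, 5, 24, v), (v, 10, 24, p), (v, 23, 25, r), (v, 35, 25, d), (v, 5, 24, v)}.
Selection B ≠ q: {(c, 10, 24, p), (c, 5, 24, v), (r, 23, 25, r), (r, 35, 25, d), (t, 10, 24, p), (t, 5, 24, v), (v, 10, 24, p), (v, 23, 25, r), (v, 35, 25, d), (v, 5, 24, v)}
π_{C} gives {24, 25} (8 duplicate(s) eliminated).

{24, 25}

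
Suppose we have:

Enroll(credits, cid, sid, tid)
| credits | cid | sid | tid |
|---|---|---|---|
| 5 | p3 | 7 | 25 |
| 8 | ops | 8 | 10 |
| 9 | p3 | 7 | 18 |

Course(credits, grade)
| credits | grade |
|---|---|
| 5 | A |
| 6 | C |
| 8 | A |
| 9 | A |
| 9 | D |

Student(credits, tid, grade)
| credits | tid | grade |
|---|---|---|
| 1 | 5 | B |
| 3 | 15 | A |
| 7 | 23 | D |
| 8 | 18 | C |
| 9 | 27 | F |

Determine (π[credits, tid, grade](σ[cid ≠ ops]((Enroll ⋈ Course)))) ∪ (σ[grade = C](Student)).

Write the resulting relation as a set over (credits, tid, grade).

Enroll ⋈ Course (natural join on credits): {(5, p3, 7, 25, A), (8, ops, 8, 10, A), (9, p3, 7, 18, A), (9, p3, 7, 18, D)}
σ[cid ≠ ops]: keep tuples satisfying cid ≠ ops → {(5, p3, 7, 25, A), (9, p3, 7, 18, A), (9, p3, 7, 18, D)}
Keep only column(s) credits, tid, grade: {(5, 25, A), (9, 18, A), (9, 18, D)}
σ[grade = C]: keep tuples satisfying grade = C → {(8, 18, C)}
Set union of the two operands is {(5, 25, A), (8, 18, C), (9, 18, A), (9, 18, D)}.

{(5, 25, A), (8, 18, C), (9, 18, A), (9, 18, D)}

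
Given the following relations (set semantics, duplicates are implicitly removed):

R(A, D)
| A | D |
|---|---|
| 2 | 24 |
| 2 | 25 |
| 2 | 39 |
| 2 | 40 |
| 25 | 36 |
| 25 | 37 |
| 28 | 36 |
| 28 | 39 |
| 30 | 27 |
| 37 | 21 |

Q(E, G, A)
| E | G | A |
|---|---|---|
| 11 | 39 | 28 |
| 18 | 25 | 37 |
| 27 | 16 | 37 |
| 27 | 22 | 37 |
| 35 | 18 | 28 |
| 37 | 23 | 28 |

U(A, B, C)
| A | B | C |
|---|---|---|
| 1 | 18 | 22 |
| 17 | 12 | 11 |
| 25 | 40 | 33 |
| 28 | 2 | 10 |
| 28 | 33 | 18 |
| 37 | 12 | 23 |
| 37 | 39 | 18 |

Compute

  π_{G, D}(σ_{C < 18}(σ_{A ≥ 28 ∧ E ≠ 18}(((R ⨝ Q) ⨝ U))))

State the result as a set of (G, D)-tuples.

{(18, 36), (18, 39), (23, 36), (23, 39), (39, 36), (39, 39)}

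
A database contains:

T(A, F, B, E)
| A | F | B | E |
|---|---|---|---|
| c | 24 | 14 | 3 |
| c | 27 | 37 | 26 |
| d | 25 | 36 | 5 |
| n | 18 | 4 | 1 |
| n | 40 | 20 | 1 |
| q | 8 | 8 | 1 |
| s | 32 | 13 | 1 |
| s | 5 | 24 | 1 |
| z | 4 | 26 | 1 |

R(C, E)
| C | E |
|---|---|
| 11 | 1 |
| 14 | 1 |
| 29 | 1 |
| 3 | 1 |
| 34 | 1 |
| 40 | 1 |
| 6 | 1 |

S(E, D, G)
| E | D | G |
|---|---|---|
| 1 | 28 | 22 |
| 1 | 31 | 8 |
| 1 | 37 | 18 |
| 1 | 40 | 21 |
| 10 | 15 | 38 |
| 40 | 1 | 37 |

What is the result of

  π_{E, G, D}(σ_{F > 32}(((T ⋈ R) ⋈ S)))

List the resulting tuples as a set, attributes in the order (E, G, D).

{(1, 18, 37), (1, 21, 40), (1, 22, 28), (1, 8, 31)}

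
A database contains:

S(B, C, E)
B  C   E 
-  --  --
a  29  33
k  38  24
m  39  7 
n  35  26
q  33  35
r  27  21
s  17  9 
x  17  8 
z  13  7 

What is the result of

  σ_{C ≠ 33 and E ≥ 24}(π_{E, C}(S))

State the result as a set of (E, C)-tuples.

{(24, 38), (26, 35), (33, 29)}

Keep only column(s) E, C: {(21, 27), (24, 38), (26, 35), (33, 29), (35, 33), (7, 13), (7, 39), (8, 17), (9, 17)}
Filtering on C ≠ 33 and E ≥ 24 leaves {(24, 38), (26, 35), (33, 29)}.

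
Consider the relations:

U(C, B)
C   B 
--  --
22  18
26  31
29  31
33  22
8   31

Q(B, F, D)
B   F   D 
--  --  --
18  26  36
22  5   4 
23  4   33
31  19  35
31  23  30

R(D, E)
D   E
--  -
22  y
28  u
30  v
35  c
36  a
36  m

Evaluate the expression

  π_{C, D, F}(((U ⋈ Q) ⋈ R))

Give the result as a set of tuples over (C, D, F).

Joining U and Q on B yields {(22, 18, 26, 36), (26, 31, 19, 35), (26, 31, 23, 30), (29, 31, 19, 35), (29, 31, 23, 30), (33, 22, 5, 4), (8, 31, 19, 35), (8, 31, 23, 30)}.
Joining (U ⋈ Q) and R on D yields {(22, 18, 26, 36, a), (22, 18, 26, 36, m), (26, 31, 19, 35, c), (26, 31, 23, 30, v), (29, 31, 19, 35, c), (29, 31, 23, 30, v), (8, 31, 19, 35, c), (8, 31, 23, 30, v)}.
Keep only column(s) C, D, F (1 duplicate(s) eliminated): {(22, 36, 26), (26, 30, 23), (26, 35, 19), (29, 30, 23), (29, 35, 19), (8, 30, 23), (8, 35, 19)}

{(22, 36, 26), (26, 30, 23), (26, 35, 19), (29, 30, 23), (29, 35, 19), (8, 30, 23), (8, 35, 19)}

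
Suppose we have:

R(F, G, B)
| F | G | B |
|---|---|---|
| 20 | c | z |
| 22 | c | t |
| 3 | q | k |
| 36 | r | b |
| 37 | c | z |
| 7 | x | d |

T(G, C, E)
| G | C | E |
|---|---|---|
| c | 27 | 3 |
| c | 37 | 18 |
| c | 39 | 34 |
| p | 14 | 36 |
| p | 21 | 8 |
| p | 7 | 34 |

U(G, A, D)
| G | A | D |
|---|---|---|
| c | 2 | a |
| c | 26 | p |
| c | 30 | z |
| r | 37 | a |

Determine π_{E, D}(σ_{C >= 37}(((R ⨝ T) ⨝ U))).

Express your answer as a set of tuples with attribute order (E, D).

{(18, a), (18, p), (18, z), (34, a), (34, p), (34, z)}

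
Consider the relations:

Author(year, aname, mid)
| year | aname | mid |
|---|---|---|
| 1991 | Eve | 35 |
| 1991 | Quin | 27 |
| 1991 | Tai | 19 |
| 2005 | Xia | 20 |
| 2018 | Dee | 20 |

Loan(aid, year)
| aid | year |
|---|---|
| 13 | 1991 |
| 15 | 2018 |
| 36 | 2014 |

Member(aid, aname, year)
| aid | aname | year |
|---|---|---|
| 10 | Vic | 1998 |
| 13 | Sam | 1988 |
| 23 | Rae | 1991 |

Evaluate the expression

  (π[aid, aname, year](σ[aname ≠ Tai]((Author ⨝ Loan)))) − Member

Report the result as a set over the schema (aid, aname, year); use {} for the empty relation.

{(13, Eve, 1991), (13, Quin, 1991), (15, Dee, 2018)}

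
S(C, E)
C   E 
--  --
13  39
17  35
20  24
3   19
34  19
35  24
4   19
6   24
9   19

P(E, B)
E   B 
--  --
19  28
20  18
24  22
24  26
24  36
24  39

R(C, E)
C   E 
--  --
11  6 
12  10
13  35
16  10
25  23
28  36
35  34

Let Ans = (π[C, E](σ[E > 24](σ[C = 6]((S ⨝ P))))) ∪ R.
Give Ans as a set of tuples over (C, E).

Joining S and P on E yields {(20, 24, 22), (20, 24, 26), (20, 24, 36), (20, 24, 39), (3, 19, 28), (34, 19, 28), (35, 24, 22), (35, 24, 26), (35, 24, 36), (35, 24, 39), (4, 19, 28), (6, 24, 22), (6, 24, 26), (6, 24, 36), (6, 24, 39), (9, 19, 28)}.
Apply σ_{C = 6}; surviving tuples: {(6, 24, 22), (6, 24, 26), (6, 24, 36), (6, 24, 39)}
Apply σ_{E > 24}; surviving tuples: {}
π[C, E]: project onto (C, E) → {}
Set union of the two operands is {(11, 6), (12, 10), (13, 35), (16, 10), (25, 23), (28, 36), (35, 34)}.

{(11, 6), (12, 10), (13, 35), (16, 10), (25, 23), (28, 36), (35, 34)}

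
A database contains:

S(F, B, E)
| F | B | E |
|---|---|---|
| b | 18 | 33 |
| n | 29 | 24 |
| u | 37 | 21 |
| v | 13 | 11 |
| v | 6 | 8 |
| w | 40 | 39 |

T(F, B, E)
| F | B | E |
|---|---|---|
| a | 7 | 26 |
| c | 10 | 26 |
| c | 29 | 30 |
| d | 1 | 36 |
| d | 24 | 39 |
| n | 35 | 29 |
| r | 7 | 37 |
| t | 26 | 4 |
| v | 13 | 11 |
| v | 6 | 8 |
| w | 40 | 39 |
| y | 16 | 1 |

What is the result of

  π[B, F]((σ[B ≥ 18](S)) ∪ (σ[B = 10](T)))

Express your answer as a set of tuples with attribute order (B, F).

{(10, c), (18, b), (29, n), (37, u), (40, w)}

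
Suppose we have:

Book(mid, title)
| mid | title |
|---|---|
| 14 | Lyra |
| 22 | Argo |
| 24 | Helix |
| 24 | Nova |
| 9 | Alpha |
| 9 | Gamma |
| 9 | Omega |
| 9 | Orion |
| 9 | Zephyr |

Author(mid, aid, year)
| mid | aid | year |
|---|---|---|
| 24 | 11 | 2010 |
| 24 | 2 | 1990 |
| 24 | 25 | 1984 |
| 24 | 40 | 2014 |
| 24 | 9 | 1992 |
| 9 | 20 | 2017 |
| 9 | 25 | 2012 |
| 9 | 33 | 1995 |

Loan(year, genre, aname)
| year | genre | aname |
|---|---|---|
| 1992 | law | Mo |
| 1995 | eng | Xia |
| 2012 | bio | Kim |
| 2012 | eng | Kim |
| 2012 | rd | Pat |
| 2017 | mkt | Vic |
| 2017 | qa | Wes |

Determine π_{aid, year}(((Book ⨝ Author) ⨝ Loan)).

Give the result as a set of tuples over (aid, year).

Natural join on mid: {(24, Helix, 11, 2010), (24, Helix, 2, 1990), (24, Helix, 25, 1984), (24, Helix, 40, 2014), (24, Helix, 9, 1992), (24, Nova, 11, 2010), (24, Nova, 2, 1990), (24, Nova, 25, 1984), (24, Nova, 40, 2014), (24, Nova, 9, 1992), (9, Alpha, 20, 2017), (9, Alpha, 25, 2012), (9, Alpha, 33, 1995), (9, Gamma, 20, 2017), (9, Gamma, 25, 2012), (9, Gamma, 33, 1995), (9, Omega, 20, 2017), (9, Omega, 25, 2012), (9, Omega, 33, 1995), (9, Orion, 20, 2017), (9, Orion, 25, 2012), (9, Orion, 33, 1995), (9, Zephyr, 20, 2017), (9, Zephyr, 25, 2012), (9, Zephyr, 33, 1995)}
Natural join on year: {(24, Helix, 9, 1992, law, Mo), (24, Nova, 9, 1992, law, Mo), (9, Alpha, 20, 2017, mkt, Vic), (9, Alpha, 20, 2017, qa, Wes), (9, Alpha, 25, 2012, bio, Kim), (9, Alpha, 25, 2012, eng, Kim), (9, Alpha, 25, 2012, rd, Pat), (9, Alpha, 33, 1995, eng, Xia), (9, Gamma, 20, 2017, mkt, Vic), (9, Gamma, 20, 2017, qa, Wes), (9, Gamma, 25, 2012, bio, Kim), (9, Gamma, 25, 2012, eng, Kim), (9, Gamma, 25, 2012, rd, Pat), (9, Gamma, 33, 1995, eng, Xia), (9, Omega, 20, 2017, mkt, Vic), (9, Omega, 20, 2017, qa, Wes), (9, Omega, 25, 2012, bio, Kim), (9, Omega, 25, 2012, eng, Kim), (9, Omega, 25, 2012, rd, Pat), (9, Omega, 33, 1995, eng, Xia), (9, Orion, 20, 2017, mkt, Vic), (9, Orion, 20, 2017, qa, Wes), (9, Orion, 25, 2012, bio, Kim), (9, Orion, 25, 2012, eng, Kim), (9, Orion, 25, 2012, rd, Pat), (9, Orion, 33, 1995, eng, Xia), (9, Zephyr, 20, 2017, mkt, Vic), (9, Zephyr, 20, 2017, qa, Wes), (9, Zephyr, 25, 2012, bio, Kim), (9, Zephyr, 25, 2012, eng, Kim), (9, Zephyr, 25, 2012, rd, Pat), (9, Zephyr, 33, 1995, eng, Xia)}
Projecting to aid, year (28 duplicate(s) eliminated): {(20, 2017), (25, 2012), (33, 1995), (9, 1992)}

{(20, 2017), (25, 2012), (33, 1995), (9, 1992)}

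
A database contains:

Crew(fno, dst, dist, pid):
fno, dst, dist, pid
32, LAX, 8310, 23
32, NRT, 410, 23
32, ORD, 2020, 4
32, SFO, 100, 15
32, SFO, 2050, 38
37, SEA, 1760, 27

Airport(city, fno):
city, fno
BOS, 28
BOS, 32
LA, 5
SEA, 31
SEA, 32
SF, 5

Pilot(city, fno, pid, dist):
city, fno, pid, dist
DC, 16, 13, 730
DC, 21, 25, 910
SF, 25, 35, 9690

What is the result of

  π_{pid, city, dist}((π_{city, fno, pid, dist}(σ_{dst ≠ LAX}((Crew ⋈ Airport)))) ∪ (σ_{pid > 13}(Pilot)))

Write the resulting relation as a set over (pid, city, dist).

{(15, BOS, 100), (15, SEA, 100), (23, BOS, 410), (23, SEA, 410), (25, DC, 910), (35, SF, 9690), (38, BOS, 2050), (38, SEA, 2050), (4, BOS, 2020), (4, SEA, 2020)}

Natural join on fno: {(32, LAX, 8310, 23, BOS), (32, LAX, 8310, 23, SEA), (32, NRT, 410, 23, BOS), (32, NRT, 410, 23, SEA), (32, ORD, 2020, 4, BOS), (32, ORD, 2020, 4, SEA), (32, SFO, 100, 15, BOS), (32, SFO, 100, 15, SEA), (32, SFO, 2050, 38, BOS), (32, SFO, 2050, 38, SEA)}
Filtering on dst ≠ LAX leaves {(32, NRT, 410, 23, BOS), (32, NRT, 410, 23, SEA), (32, ORD, 2020, 4, BOS), (32, ORD, 2020, 4, SEA), (32, SFO, 100, 15, BOS), (32, SFO, 100, 15, SEA), (32, SFO, 2050, 38, BOS), (32, SFO, 2050, 38, SEA)}.
Keep only column(s) city, fno, pid, dist: {(BOS, 32, 15, 100), (BOS, 32, 23, 410), (BOS, 32, 38, 2050), (BOS, 32, 4, 2020), (SEA, 32, 15, 100), (SEA, 32, 23, 410), (SEA, 32, 38, 2050), (SEA, 32, 4, 2020)}
Filtering on pid > 13 leaves {(DC, 21, 25, 910), (SF, 25, 35, 9690)}.
Set union of the two operands is {(BOS, 32, 15, 100), (BOS, 32, 23, 410), (BOS, 32, 38, 2050), (BOS, 32, 4, 2020), (DC, 21, 25, 910), (SEA, 32, 15, 100), (SEA, 32, 23, 410), (SEA, 32, 38, 2050), (SEA, 32, 4, 2020), (SF, 25, 35, 9690)}.
Keep only column(s) pid, city, dist: {(15, BOS, 100), (15, SEA, 100), (23, BOS, 410), (23, SEA, 410), (25, DC, 910), (35, SF, 9690), (38, BOS, 2050), (38, SEA, 2050), (4, BOS, 2020), (4, SEA, 2020)}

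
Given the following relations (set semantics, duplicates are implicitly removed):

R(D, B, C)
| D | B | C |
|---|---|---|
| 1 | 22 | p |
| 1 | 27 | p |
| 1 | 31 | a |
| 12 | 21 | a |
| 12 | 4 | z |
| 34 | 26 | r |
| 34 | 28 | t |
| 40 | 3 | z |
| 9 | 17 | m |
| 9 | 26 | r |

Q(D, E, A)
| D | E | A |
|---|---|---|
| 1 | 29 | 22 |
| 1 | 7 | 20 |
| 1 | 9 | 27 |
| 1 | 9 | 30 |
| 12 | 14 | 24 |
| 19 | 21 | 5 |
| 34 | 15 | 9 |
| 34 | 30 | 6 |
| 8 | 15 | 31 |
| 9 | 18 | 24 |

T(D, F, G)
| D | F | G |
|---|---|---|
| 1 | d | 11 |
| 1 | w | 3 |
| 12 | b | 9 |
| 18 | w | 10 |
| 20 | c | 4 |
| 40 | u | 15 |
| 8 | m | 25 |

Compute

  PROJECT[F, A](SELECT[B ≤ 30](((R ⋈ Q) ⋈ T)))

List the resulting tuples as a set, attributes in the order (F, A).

{(b, 24), (d, 20), (d, 22), (d, 27), (d, 30), (w, 20), (w, 22), (w, 27), (w, 30)}

Natural join on D: {(1, 22, p, 29, 22), (1, 22, p, 7, 20), (1, 22, p, 9, 27), (1, 22, p, 9, 30), (1, 27, p, 29, 22), (1, 27, p, 7, 20), (1, 27, p, 9, 27), (1, 27, p, 9, 30), (1, 31, a, 29, 22), (1, 31, a, 7, 20), (1, 31, a, 9, 27), (1, 31, a, 9, 30), (12, 21, a, 14, 24), (12, 4, z, 14, 24), (34, 26, r, 15, 9), (34, 26, r, 30, 6), (34, 28, t, 15, 9), (34, 28, t, 30, 6), (9, 17, m, 18, 24), (9, 26, r, 18, 24)}
Natural join on D: {(1, 22, p, 29, 22, d, 11), (1, 22, p, 29, 22, w, 3), (1, 22, p, 7, 20, d, 11), (1, 22, p, 7, 20, w, 3), (1, 22, p, 9, 27, d, 11), (1, 22, p, 9, 27, w, 3), (1, 22, p, 9, 30, d, 11), (1, 22, p, 9, 30, w, 3), (1, 27, p, 29, 22, d, 11), (1, 27, p, 29, 22, w, 3), (1, 27, p, 7, 20, d, 11), (1, 27, p, 7, 20, w, 3), (1, 27, p, 9, 27, d, 11), (1, 27, p, 9, 27, w, 3), (1, 27, p, 9, 30, d, 11), (1, 27, p, 9, 30, w, 3), (1, 31, a, 29, 22, d, 11), (1, 31, a, 29, 22, w, 3), (1, 31, a, 7, 20, d, 11), (1, 31, a, 7, 20, w, 3), (1, 31, a, 9, 27, d, 11), (1, 31, a, 9, 27, w, 3), (1, 31, a, 9, 30, d, 11), (1, 31, a, 9, 30, w, 3), (12, 21, a, 14, 24, b, 9), (12, 4, z, 14, 24, b, 9)}
Selection B ≤ 30: {(1, 22, p, 29, 22, d, 11), (1, 22, p, 29, 22, w, 3), (1, 22, p, 7, 20, d, 11), (1, 22, p, 7, 20, w, 3), (1, 22, p, 9, 27, d, 11), (1, 22, p, 9, 27, w, 3), (1, 22, p, 9, 30, d, 11), (1, 22, p, 9, 30, w, 3), (1, 27, p, 29, 22, d, 11), (1, 27, p, 29, 22, w, 3), (1, 27, p, 7, 20, d, 11), (1, 27, p, 7, 20, w, 3), (1, 27, p, 9, 27, d, 11), (1, 27, p, 9, 27, w, 3), (1, 27, p, 9, 30, d, 11), (1, 27, p, 9, 30, w, 3), (12, 21, a, 14, 24, b, 9), (12, 4, z, 14, 24, b, 9)}
π[F, A]: project onto (F, A) (9 duplicate(s) eliminated) → {(b, 24), (d, 20), (d, 22), (d, 27), (d, 30), (w, 20), (w, 22), (w, 27), (w, 30)}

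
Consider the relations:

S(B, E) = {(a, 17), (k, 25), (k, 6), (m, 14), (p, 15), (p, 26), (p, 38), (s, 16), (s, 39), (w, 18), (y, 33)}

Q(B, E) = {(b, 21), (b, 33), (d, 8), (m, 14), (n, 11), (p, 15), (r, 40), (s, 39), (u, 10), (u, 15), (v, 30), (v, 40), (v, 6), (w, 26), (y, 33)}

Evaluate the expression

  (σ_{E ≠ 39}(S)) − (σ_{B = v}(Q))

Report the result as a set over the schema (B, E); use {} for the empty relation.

Filtering on E ≠ 39 leaves {(a, 17), (k, 25), (k, 6), (m, 14), (p, 15), (p, 26), (p, 38), (s, 16), (w, 18), (y, 33)}.
Filtering on B = v leaves {(v, 30), (v, 40), (v, 6)}.
Taking the difference: {(a, 17), (k, 25), (k, 6), (m, 14), (p, 15), (p, 26), (p, 38), (s, 16), (w, 18), (y, 33)}

{(a, 17), (k, 25), (k, 6), (m, 14), (p, 15), (p, 26), (p, 38), (s, 16), (w, 18), (y, 33)}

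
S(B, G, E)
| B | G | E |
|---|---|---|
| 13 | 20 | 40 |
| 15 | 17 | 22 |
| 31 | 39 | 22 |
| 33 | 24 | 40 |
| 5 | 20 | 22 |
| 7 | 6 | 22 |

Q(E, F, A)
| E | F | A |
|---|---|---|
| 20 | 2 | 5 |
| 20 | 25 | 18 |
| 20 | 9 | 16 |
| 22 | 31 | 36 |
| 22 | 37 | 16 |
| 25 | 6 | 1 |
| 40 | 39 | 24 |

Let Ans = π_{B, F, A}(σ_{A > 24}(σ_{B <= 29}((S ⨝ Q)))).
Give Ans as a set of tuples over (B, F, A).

{(15, 31, 36), (5, 31, 36), (7, 31, 36)}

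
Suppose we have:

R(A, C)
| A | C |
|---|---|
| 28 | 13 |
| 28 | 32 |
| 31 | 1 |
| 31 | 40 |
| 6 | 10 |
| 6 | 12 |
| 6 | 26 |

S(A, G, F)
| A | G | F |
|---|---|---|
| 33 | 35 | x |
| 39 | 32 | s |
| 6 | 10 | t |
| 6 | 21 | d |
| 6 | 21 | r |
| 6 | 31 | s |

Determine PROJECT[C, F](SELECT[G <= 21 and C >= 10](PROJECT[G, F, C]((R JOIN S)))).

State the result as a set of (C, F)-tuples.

{(10, d), (10, r), (10, t), (12, d), (12, r), (12, t), (26, d), (26, r), (26, t)}

Natural join on A: {(6, 10, 10, t), (6, 10, 21, d), (6, 10, 21, r), (6, 10, 31, s), (6, 12, 10, t), (6, 12, 21, d), (6, 12, 21, r), (6, 12, 31, s), (6, 26, 10, t), (6, 26, 21, d), (6, 26, 21, r), (6, 26, 31, s)}
π_{G, F, C} gives {(10, t, 10), (10, t, 12), (10, t, 26), (21, d, 10), (21, d, 12), (21, d, 26), (21, r, 10), (21, r, 12), (21, r, 26), (31, s, 10), (31, s, 12), (31, s, 26)}.
Apply σ_{G <= 21 and C >= 10}; surviving tuples: {(10, t, 10), (10, t, 12), (10, t, 26), (21, d, 10), (21, d, 12), (21, d, 26), (21, r, 10), (21, r, 12), (21, r, 26)}
π_{C, F} gives {(10, d), (10, r), (10, t), (12, d), (12, r), (12, t), (26, d), (26, r), (26, t)}.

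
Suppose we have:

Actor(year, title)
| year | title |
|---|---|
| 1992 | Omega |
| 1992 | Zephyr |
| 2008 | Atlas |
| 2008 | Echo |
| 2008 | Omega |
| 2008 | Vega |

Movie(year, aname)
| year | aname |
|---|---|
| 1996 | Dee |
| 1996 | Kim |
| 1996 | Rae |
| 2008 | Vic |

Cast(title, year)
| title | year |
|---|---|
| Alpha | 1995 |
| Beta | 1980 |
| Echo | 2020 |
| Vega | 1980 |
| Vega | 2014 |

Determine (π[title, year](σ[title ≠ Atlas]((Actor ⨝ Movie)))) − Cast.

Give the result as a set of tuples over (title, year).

Joining Actor and Movie on year yields {(2008, Atlas, Vic), (2008, Echo, Vic), (2008, Omega, Vic), (2008, Vega, Vic)}.
Filtering on title ≠ Atlas leaves {(2008, Echo, Vic), (2008, Omega, Vic), (2008, Vega, Vic)}.
Keep only column(s) title, year: {(Echo, 2008), (Omega, 2008), (Vega, 2008)}
Difference: {(Echo, 2008), (Omega, 2008), (Vega, 2008)} with {(Alpha, 1995), (Beta, 1980), (Echo, 2020), (Vega, 1980), (Vega, 2014)} → {(Echo, 2008), (Omega, 2008), (Vega, 2008)}

{(Echo, 2008), (Omega, 2008), (Vega, 2008)}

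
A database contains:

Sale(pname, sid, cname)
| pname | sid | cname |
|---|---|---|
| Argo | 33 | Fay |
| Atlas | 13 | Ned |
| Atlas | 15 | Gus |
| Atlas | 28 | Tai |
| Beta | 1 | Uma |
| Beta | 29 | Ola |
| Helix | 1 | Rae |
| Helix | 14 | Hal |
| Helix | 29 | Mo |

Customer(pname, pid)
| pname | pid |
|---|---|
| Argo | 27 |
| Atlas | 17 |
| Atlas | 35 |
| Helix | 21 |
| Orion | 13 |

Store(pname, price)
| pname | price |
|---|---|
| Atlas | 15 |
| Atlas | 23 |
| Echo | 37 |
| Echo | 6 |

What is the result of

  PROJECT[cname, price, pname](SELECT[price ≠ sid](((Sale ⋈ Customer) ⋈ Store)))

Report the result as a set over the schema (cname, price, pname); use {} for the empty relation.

{(Gus, 23, Atlas), (Ned, 15, Atlas), (Ned, 23, Atlas), (Tai, 15, Atlas), (Tai, 23, Atlas)}

Joining Sale and Customer on pname yields {(Argo, 33, Fay, 27), (Atlas, 13, Ned, 17), (Atlas, 13, Ned, 35), (Atlas, 15, Gus, 17), (Atlas, 15, Gus, 35), (Atlas, 28, Tai, 17), (Atlas, 28, Tai, 35), (Helix, 1, Rae, 21), (Helix, 14, Hal, 21), (Helix, 29, Mo, 21)}.
Joining (Sale ⋈ Customer) and Store on pname yields {(Atlas, 13, Ned, 17, 15), (Atlas, 13, Ned, 17, 23), (Atlas, 13, Ned, 35, 15), (Atlas, 13, Ned, 35, 23), (Atlas, 15, Gus, 17, 15), (Atlas, 15, Gus, 17, 23), (Atlas, 15, Gus, 35, 15), (Atlas, 15, Gus, 35, 23), (Atlas, 28, Tai, 17, 15), (Atlas, 28, Tai, 17, 23), (Atlas, 28, Tai, 35, 15), (Atlas, 28, Tai, 35, 23)}.
σ[price ≠ sid]: keep tuples satisfying price ≠ sid → {(Atlas, 13, Ned, 17, 15), (Atlas, 13, Ned, 17, 23), (Atlas, 13, Ned, 35, 15), (Atlas, 13, Ned, 35, 23), (Atlas, 15, Gus, 17, 23), (Atlas, 15, Gus, 35, 23), (Atlas, 28, Tai, 17, 15), (Atlas, 28, Tai, 17, 23), (Atlas, 28, Tai, 35, 15), (Atlas, 28, Tai, 35, 23)}
Keep only column(s) cname, price, pname (5 duplicate(s) eliminated): {(Gus, 23, Atlas), (Ned, 15, Atlas), (Ned, 23, Atlas), (Tai, 15, Atlas), (Tai, 23, Atlas)}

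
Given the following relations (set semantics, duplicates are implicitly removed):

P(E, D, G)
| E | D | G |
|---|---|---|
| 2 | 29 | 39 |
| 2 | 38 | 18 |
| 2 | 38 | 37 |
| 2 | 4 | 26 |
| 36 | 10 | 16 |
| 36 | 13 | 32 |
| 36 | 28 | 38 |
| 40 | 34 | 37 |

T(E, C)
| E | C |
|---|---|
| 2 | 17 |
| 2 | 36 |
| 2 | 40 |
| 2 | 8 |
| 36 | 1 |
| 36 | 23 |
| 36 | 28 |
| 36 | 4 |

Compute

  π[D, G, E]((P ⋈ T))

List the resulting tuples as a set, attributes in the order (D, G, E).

{(10, 16, 36), (13, 32, 36), (28, 38, 36), (29, 39, 2), (38, 18, 2), (38, 37, 2), (4, 26, 2)}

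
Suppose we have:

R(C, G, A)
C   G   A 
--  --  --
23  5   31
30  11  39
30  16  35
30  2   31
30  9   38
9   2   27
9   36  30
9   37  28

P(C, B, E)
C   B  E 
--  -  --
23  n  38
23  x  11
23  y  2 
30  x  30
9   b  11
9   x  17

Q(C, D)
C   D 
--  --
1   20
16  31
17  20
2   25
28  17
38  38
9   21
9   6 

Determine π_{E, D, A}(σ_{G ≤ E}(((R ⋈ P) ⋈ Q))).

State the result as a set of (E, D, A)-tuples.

Joining R and P on C yields {(23, 5, 31, n, 38), (23, 5, 31, x, 11), (23, 5, 31, y, 2), (30, 11, 39, x, 30), (30, 16, 35, x, 30), (30, 2, 31, x, 30), (30, 9, 38, x, 30), (9, 2, 27, b, 11), (9, 2, 27, x, 17), (9, 36, 30, b, 11), (9, 36, 30, x, 17), (9, 37, 28, b, 11), (9, 37, 28, x, 17)}.
Joining (R ⋈ P) and Q on C yields {(9, 2, 27, b, 11, 21), (9, 2, 27, b, 11, 6), (9, 2, 27, x, 17, 21), (9, 2, 27, x, 17, 6), (9, 36, 30, b, 11, 21), (9, 36, 30, b, 11, 6), (9, 36, 30, x, 17, 21), (9, 36, 30, x, 17, 6), (9, 37, 28, b, 11, 21), (9, 37, 28, b, 11, 6), (9, 37, 28, x, 17, 21), (9, 37, 28, x, 17, 6)}.
Selection G ≤ E: {(9, 2, 27, b, 11, 21), (9, 2, 27, b, 11, 6), (9, 2, 27, x, 17, 21), (9, 2, 27, x, 17, 6)}
Projecting to E, D, A: {(11, 21, 27), (11, 6, 27), (17, 21, 27), (17, 6, 27)}

{(11, 21, 27), (11, 6, 27), (17, 21, 27), (17, 6, 27)}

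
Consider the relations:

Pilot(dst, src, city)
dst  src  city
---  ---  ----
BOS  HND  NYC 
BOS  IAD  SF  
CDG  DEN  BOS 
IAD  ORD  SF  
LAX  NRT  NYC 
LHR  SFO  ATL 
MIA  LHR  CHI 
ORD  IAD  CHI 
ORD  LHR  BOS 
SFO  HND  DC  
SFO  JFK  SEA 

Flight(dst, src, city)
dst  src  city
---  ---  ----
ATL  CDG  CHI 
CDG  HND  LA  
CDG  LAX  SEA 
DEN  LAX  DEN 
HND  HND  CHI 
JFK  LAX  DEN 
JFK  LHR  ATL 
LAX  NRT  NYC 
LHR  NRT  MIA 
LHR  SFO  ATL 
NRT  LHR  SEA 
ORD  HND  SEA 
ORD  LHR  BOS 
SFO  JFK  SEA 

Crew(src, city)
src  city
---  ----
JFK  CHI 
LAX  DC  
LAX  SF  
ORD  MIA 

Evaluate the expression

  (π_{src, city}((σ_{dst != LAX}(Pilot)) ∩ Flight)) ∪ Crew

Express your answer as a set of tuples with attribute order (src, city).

Apply σ_{dst != LAX}; surviving tuples: {(BOS, HND, NYC), (BOS, IAD, SF), (CDG, DEN, BOS), (IAD, ORD, SF), (LHR, SFO, ATL), (MIA, LHR, CHI), (ORD, IAD, CHI), (ORD, LHR, BOS), (SFO, HND, DC), (SFO, JFK, SEA)}
Intersection: {(BOS, HND, NYC), (BOS, IAD, SF), (CDG, DEN, BOS), (IAD, ORD, SF), (LHR, SFO, ATL), (MIA, LHR, CHI), (ORD, IAD, CHI), (ORD, LHR, BOS), (SFO, HND, DC), (SFO, JFK, SEA)} with {(ATL, CDG, CHI), (CDG, HND, LA), (CDG, LAX, SEA), (DEN, LAX, DEN), (HND, HND, CHI), (JFK, LAX, DEN), (JFK, LHR, ATL), (LAX, NRT, NYC), (LHR, NRT, MIA), (LHR, SFO, ATL), (NRT, LHR, SEA), (ORD, HND, SEA), (ORD, LHR, BOS), (SFO, JFK, SEA)} → {(LHR, SFO, ATL), (ORD, LHR, BOS), (SFO, JFK, SEA)}
Projecting to src, city: {(JFK, SEA), (LHR, BOS), (SFO, ATL)}
Union: {(JFK, SEA), (LHR, BOS), (SFO, ATL)} with {(JFK, CHI), (LAX, DC), (LAX, SF), (ORD, MIA)} → {(JFK, CHI), (JFK, SEA), (LAX, DC), (LAX, SF), (LHR, BOS), (ORD, MIA), (SFO, ATL)}

{(JFK, CHI), (JFK, SEA), (LAX, DC), (LAX, SF), (LHR, BOS), (ORD, MIA), (SFO, ATL)}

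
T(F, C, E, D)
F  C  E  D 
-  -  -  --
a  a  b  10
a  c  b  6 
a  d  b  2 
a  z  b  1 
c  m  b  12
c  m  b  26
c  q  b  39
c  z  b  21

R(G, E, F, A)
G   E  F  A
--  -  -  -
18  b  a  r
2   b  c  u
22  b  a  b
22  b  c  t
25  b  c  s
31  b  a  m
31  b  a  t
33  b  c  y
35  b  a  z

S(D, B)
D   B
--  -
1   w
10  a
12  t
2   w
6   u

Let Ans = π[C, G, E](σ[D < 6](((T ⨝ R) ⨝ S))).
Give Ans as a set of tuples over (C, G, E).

{(d, 18, b), (d, 22, b), (d, 31, b), (d, 35, b), (z, 18, b), (z, 22, b), (z, 31, b), (z, 35, b)}

Joining T and R on F, E yields {(a, a, b, 10, 18, r), (a, a, b, 10, 22, b), (a, a, b, 10, 31, m), (a, a, b, 10, 31, t), (a, a, b, 10, 35, z), (a, c, b, 6, 18, r), (a, c, b, 6, 22, b), (a, c, b, 6, 31, m), (a, c, b, 6, 31, t), (a, c, b, 6, 35, z), (a, d, b, 2, 18, r), (a, d, b, 2, 22, b), (a, d, b, 2, 31, m), (a, d, b, 2, 31, t), (a, d, b, 2, 35, z), (a, z, b, 1, 18, r), (a, z, b, 1, 22, b), (a, z, b, 1, 31, m), (a, z, b, 1, 31, t), (a, z, b, 1, 35, z), (c, m, b, 12, 2, u), (c, m, b, 12, 22, t), (c, m, b, 12, 25, s), (c, m, b, 12, 33, y), (c, m, b, 26, 2, u), (c, m, b, 26, 22, t), (c, m, b, 26, 25, s), (c, m, b, 26, 33, y), (c, q, b, 39, 2, u), (c, q, b, 39, 22, t), (c, q, b, 39, 25, s), (c, q, b, 39, 33, y), (c, z, b, 21, 2, u), (c, z, b, 21, 22, t), (c, z, b, 21, 25, s), (c, z, b, 21, 33, y)}.
Joining (T ⨝ R) and S on D yields {(a, a, b, 10, 18, r, a), (a, a, b, 10, 22, b, a), (a, a, b, 10, 31, m, a), (a, a, b, 10, 31, t, a), (a, a, b, 10, 35, z, a), (a, c, b, 6, 18, r, u), (a, c, b, 6, 22, b, u), (a, c, b, 6, 31, m, u), (a, c, b, 6, 31, t, u), (a, c, b, 6, 35, z, u), (a, d, b, 2, 18, r, w), (a, d, b, 2, 22, b, w), (a, d, b, 2, 31, m, w), (a, d, b, 2, 31, t, w), (a, d, b, 2, 35, z, w), (a, z, b, 1, 18, r, w), (a, z, b, 1, 22, b, w), (a, z, b, 1, 31, m, w), (a, z, b, 1, 31, t, w), (a, z, b, 1, 35, z, w), (c, m, b, 12, 2, u, t), (c, m, b, 12, 22, t, t), (c, m, b, 12, 25, s, t), (c, m, b, 12, 33, y, t)}.
Filtering on D < 6 leaves {(a, d, b, 2, 18, r, w), (a, d, b, 2, 22, b, w), (a, d, b, 2, 31, m, w), (a, d, b, 2, 31, t, w), (a, d, b, 2, 35, z, w), (a, z, b, 1, 18, r, w), (a, z, b, 1, 22, b, w), (a, z, b, 1, 31, m, w), (a, z, b, 1, 31, t, w), (a, z, b, 1, 35, z, w)}.
π_{C, G, E} gives {(d, 18, b), (d, 22, b), (d, 31, b), (d, 35, b), (z, 18, b), (z, 22, b), (z, 31, b), (z, 35, b)} (2 duplicate(s) eliminated).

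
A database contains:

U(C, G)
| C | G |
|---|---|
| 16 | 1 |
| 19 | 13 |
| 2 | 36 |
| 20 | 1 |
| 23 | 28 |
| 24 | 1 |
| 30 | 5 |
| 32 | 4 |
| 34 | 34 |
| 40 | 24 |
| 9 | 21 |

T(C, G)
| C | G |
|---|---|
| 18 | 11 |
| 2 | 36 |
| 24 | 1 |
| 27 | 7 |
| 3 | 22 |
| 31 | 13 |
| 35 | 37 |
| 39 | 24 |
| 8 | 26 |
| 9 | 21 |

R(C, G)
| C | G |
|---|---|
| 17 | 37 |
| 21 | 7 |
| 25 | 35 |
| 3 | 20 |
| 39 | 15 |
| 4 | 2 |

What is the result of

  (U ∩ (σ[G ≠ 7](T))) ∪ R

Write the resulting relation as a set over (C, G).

{(17, 37), (2, 36), (21, 7), (24, 1), (25, 35), (3, 20), (39, 15), (4, 2), (9, 21)}

σ[G ≠ 7]: keep tuples satisfying G ≠ 7 → {(18, 11), (2, 36), (24, 1), (3, 22), (31, 13), (35, 37), (39, 24), (8, 26), (9, 21)}
Taking the intersection: {(2, 36), (24, 1), (9, 21)}
Taking the union: {(17, 37), (2, 36), (21, 7), (24, 1), (25, 35), (3, 20), (39, 15), (4, 2), (9, 21)}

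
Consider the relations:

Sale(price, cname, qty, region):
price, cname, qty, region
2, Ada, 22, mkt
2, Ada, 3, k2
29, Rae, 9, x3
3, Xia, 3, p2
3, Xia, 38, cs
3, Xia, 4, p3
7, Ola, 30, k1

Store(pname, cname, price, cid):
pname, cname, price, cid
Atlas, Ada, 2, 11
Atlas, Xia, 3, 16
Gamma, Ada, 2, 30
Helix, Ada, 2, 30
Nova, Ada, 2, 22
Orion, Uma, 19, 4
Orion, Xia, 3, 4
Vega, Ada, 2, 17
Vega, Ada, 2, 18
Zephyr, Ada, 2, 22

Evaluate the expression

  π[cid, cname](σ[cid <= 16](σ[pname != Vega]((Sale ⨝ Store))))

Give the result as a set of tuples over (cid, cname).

{(11, Ada), (16, Xia), (4, Xia)}

Natural join on price, cname: {(2, Ada, 22, mkt, Atlas, 11), (2, Ada, 22, mkt, Gamma, 30), (2, Ada, 22, mkt, Helix, 30), (2, Ada, 22, mkt, Nova, 22), (2, Ada, 22, mkt, Vega, 17), (2, Ada, 22, mkt, Vega, 18), (2, Ada, 22, mkt, Zephyr, 22), (2, Ada, 3, k2, Atlas, 11), (2, Ada, 3, k2, Gamma, 30), (2, Ada, 3, k2, Helix, 30), (2, Ada, 3, k2, Nova, 22), (2, Ada, 3, k2, Vega, 17), (2, Ada, 3, k2, Vega, 18), (2, Ada, 3, k2, Zephyr, 22), (3, Xia, 3, p2, Atlas, 16), (3, Xia, 3, p2, Orion, 4), (3, Xia, 38, cs, Atlas, 16), (3, Xia, 38, cs, Orion, 4), (3, Xia, 4, p3, Atlas, 16), (3, Xia, 4, p3, Orion, 4)}
Apply σ_{pname != Vega}; surviving tuples: {(2, Ada, 22, mkt, Atlas, 11), (2, Ada, 22, mkt, Gamma, 30), (2, Ada, 22, mkt, Helix, 30), (2, Ada, 22, mkt, Nova, 22), (2, Ada, 22, mkt, Zephyr, 22), (2, Ada, 3, k2, Atlas, 11), (2, Ada, 3, k2, Gamma, 30), (2, Ada, 3, k2, Helix, 30), (2, Ada, 3, k2, Nova, 22), (2, Ada, 3, k2, Zephyr, 22), (3, Xia, 3, p2, Atlas, 16), (3, Xia, 3, p2, Orion, 4), (3, Xia, 38, cs, Atlas, 16), (3, Xia, 38, cs, Orion, 4), (3, Xia, 4, p3, Atlas, 16), (3, Xia, 4, p3, Orion, 4)}
Apply σ_{cid <= 16}; surviving tuples: {(2, Ada, 22, mkt, Atlas, 11), (2, Ada, 3, k2, Atlas, 11), (3, Xia, 3, p2, Atlas, 16), (3, Xia, 3, p2, Orion, 4), (3, Xia, 38, cs, Atlas, 16), (3, Xia, 38, cs, Orion, 4), (3, Xia, 4, p3, Atlas, 16), (3, Xia, 4, p3, Orion, 4)}
Keep only column(s) cid, cname (5 duplicate(s) eliminated): {(11, Ada), (16, Xia), (4, Xia)}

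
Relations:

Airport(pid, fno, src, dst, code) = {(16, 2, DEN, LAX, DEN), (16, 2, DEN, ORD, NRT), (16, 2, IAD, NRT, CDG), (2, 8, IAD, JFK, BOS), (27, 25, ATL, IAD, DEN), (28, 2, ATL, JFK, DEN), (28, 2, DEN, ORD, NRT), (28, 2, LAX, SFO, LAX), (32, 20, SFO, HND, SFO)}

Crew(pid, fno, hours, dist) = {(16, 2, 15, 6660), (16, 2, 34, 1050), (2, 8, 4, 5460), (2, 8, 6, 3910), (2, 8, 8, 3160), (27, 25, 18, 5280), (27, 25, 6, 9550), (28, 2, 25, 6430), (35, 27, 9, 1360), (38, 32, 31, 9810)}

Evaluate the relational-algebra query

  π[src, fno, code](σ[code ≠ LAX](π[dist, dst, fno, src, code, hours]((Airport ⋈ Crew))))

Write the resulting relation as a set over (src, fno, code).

Natural join on pid, fno: {(16, 2, DEN, LAX, DEN, 15, 6660), (16, 2, DEN, LAX, DEN, 34, 1050), (16, 2, DEN, ORD, NRT, 15, 6660), (16, 2, DEN, ORD, NRT, 34, 1050), (16, 2, IAD, NRT, CDG, 15, 6660), (16, 2, IAD, NRT, CDG, 34, 1050), (2, 8, IAD, JFK, BOS, 4, 5460), (2, 8, IAD, JFK, BOS, 6, 3910), (2, 8, IAD, JFK, BOS, 8, 3160), (27, 25, ATL, IAD, DEN, 18, 5280), (27, 25, ATL, IAD, DEN, 6, 9550), (28, 2, ATL, JFK, DEN, 25, 6430), (28, 2, DEN, ORD, NRT, 25, 6430), (28, 2, LAX, SFO, LAX, 25, 6430)}
π[dist, dst, fno, src, code, hours]: project onto (dist, dst, fno, src, code, hours) → {(1050, LAX, 2, DEN, DEN, 34), (1050, NRT, 2, IAD, CDG, 34), (1050, ORD, 2, DEN, NRT, 34), (3160, JFK, 8, IAD, BOS, 8), (3910, JFK, 8, IAD, BOS, 6), (5280, IAD, 25, ATL, DEN, 18), (5460, JFK, 8, IAD, BOS, 4), (6430, JFK, 2, ATL, DEN, 25), (6430, ORD, 2, DEN, NRT, 25), (6430, SFO, 2, LAX, LAX, 25), (6660, LAX, 2, DEN, DEN, 15), (6660, NRT, 2, IAD, CDG, 15), (6660, ORD, 2, DEN, NRT, 15), (9550, IAD, 25, ATL, DEN, 6)}
Filtering on code ≠ LAX leaves {(1050, LAX, 2, DEN, DEN, 34), (1050, NRT, 2, IAD, CDG, 34), (1050, ORD, 2, DEN, NRT, 34), (3160, JFK, 8, IAD, BOS, 8), (3910, JFK, 8, IAD, BOS, 6), (5280, IAD, 25, ATL, DEN, 18), (5460, JFK, 8, IAD, BOS, 4), (6430, JFK, 2, ATL, DEN, 25), (6430, ORD, 2, DEN, NRT, 25), (6660, LAX, 2, DEN, DEN, 15), (6660, NRT, 2, IAD, CDG, 15), (6660, ORD, 2, DEN, NRT, 15), (9550, IAD, 25, ATL, DEN, 6)}.
π[src, fno, code]: project onto (src, fno, code) (7 duplicate(s) eliminated) → {(ATL, 2, DEN), (ATL, 25, DEN), (DEN, 2, DEN), (DEN, 2, NRT), (IAD, 2, CDG), (IAD, 8, BOS)}

{(ATL, 2, DEN), (ATL, 25, DEN), (DEN, 2, DEN), (DEN, 2, NRT), (IAD, 2, CDG), (IAD, 8, BOS)}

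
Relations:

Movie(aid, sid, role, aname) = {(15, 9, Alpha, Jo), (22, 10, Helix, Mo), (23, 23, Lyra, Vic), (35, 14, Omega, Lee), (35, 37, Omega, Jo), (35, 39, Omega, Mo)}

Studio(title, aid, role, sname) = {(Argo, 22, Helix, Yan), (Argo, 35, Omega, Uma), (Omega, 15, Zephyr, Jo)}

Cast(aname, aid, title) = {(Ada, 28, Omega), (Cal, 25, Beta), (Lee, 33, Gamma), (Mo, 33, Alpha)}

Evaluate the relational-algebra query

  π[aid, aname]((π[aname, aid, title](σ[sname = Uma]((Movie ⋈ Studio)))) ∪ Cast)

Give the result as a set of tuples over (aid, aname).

Natural join on aid, role: {(22, 10, Helix, Mo, Argo, Yan), (35, 14, Omega, Lee, Argo, Uma), (35, 37, Omega, Jo, Argo, Uma), (35, 39, Omega, Mo, Argo, Uma)}
Filtering on sname = Uma leaves {(35, 14, Omega, Lee, Argo, Uma), (35, 37, Omega, Jo, Argo, Uma), (35, 39, Omega, Mo, Argo, Uma)}.
π[aname, aid, title]: project onto (aname, aid, title) → {(Jo, 35, Argo), (Lee, 35, Argo), (Mo, 35, Argo)}
Set union of the two operands is {(Ada, 28, Omega), (Cal, 25, Beta), (Jo, 35, Argo), (Lee, 33, Gamma), (Lee, 35, Argo), (Mo, 33, Alpha), (Mo, 35, Argo)}.
π[aid, aname]: project onto (aid, aname) → {(25, Cal), (28, Ada), (33, Lee), (33, Mo), (35, Jo), (35, Lee), (35, Mo)}

{(25, Cal), (28, Ada), (33, Lee), (33, Mo), (35, Jo), (35, Lee), (35, Mo)}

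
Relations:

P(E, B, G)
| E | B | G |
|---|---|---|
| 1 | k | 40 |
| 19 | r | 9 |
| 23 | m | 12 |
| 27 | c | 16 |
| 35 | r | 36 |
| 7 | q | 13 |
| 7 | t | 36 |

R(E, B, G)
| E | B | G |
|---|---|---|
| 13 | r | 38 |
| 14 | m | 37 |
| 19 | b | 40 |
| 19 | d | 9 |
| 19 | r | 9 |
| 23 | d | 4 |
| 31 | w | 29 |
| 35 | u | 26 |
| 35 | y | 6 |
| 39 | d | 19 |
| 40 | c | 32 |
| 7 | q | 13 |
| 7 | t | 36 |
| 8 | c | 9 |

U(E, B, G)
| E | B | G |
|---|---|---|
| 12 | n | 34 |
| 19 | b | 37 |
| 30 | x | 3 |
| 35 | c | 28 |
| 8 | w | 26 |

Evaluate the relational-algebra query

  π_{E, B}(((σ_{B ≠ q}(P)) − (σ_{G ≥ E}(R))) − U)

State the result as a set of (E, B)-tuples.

Selection B ≠ q: {(1, k, 40), (19, r, 9), (23, m, 12), (27, c, 16), (35, r, 36), (7, t, 36)}
Selection G ≥ E: {(13, r, 38), (14, m, 37), (19, b, 40), (7, q, 13), (7, t, 36), (8, c, 9)}
Taking the difference: {(1, k, 40), (19, r, 9), (23, m, 12), (27, c, 16), (35, r, 36)}
Taking the difference: {(1, k, 40), (19, r, 9), (23, m, 12), (27, c, 16), (35, r, 36)}
Keep only column(s) E, B: {(1, k), (19, r), (23, m), (27, c), (35, r)}

{(1, k), (19, r), (23, m), (27, c), (35, r)}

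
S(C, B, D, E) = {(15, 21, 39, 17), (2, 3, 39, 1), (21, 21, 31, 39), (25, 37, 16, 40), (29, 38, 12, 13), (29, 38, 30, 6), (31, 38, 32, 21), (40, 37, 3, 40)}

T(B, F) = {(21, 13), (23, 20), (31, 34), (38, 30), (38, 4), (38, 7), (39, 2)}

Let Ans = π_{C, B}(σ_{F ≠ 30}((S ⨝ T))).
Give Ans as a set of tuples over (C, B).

{(15, 21), (21, 21), (29, 38), (31, 38)}

Joining S and T on B yields {(15, 21, 39, 17, 13), (21, 21, 31, 39, 13), (29, 38, 12, 13, 30), (29, 38, 12, 13, 4), (29, 38, 12, 13, 7), (29, 38, 30, 6, 30), (29, 38, 30, 6, 4), (29, 38, 30, 6, 7), (31, 38, 32, 21, 30), (31, 38, 32, 21, 4), (31, 38, 32, 21, 7)}.
Filtering on F ≠ 30 leaves {(15, 21, 39, 17, 13), (21, 21, 31, 39, 13), (29, 38, 12, 13, 4), (29, 38, 12, 13, 7), (29, 38, 30, 6, 4), (29, 38, 30, 6, 7), (31, 38, 32, 21, 4), (31, 38, 32, 21, 7)}.
Projecting to C, B (4 duplicate(s) eliminated): {(15, 21), (21, 21), (29, 38), (31, 38)}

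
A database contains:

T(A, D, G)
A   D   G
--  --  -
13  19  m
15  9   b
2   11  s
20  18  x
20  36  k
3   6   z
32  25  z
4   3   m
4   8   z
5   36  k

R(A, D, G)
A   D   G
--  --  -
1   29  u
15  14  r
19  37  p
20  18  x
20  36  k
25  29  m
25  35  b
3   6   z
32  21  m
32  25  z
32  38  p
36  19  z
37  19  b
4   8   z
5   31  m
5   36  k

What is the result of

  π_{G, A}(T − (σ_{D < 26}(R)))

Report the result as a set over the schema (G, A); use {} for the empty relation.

{(b, 15), (k, 20), (k, 5), (m, 13), (m, 4), (s, 2)}

Apply σ_{D < 26}; surviving tuples: {(15, 14, r), (20, 18, x), (3, 6, z), (32, 21, m), (32, 25, z), (36, 19, z), (37, 19, b), (4, 8, z)}
Difference: {(13, 19, m), (15, 9, b), (2, 11, s), (20, 18, x), (20, 36, k), (3, 6, z), (32, 25, z), (4, 3, m), (4, 8, z), (5, 36, k)} with {(15, 14, r), (20, 18, x), (3, 6, z), (32, 21, m), (32, 25, z), (36, 19, z), (37, 19, b), (4, 8, z)} → {(13, 19, m), (15, 9, b), (2, 11, s), (20, 36, k), (4, 3, m), (5, 36, k)}
π[G, A]: project onto (G, A) → {(b, 15), (k, 20), (k, 5), (m, 13), (m, 4), (s, 2)}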